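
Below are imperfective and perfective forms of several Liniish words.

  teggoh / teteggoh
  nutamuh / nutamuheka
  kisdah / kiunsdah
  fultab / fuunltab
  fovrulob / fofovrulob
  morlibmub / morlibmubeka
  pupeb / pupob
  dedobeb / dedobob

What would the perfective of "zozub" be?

teggoh and kisdah both end in -h yet inflect differently (teteggoh, kiunsdah), so the final letter is not what conditions the rule; the last vowel is.
"zozub" has last vowel 'u'. The stems whose last vowel is 'u' (nutamuh → nutamuheka, morlibmub → morlibmubeka) add -eka.
The other patterns: stems whose last vowel is 'o' repeat the first consonant+vowel as a prefix; stems whose last vowel is 'a' insert -un- after the first vowel; stems whose last vowel is 'e' change the last vowel to 'o'.
So zozub → zozubeka.

zozubeka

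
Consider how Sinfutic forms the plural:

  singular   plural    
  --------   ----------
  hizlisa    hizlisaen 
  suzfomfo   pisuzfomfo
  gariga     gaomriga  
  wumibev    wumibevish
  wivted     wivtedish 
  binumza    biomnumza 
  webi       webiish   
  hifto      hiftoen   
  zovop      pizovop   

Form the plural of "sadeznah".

pisadeznah

"sadeznah" begins with s-. The one such stem in the data (suzfomfo → pisuzfomfo) adds the prefix pi-, so the same rule applies.
So sadeznah → pisadeznah.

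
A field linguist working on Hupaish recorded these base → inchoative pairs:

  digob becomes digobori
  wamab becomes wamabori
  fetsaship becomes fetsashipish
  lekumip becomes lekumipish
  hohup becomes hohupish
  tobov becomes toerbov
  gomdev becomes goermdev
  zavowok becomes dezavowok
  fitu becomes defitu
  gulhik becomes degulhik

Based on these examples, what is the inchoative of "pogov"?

digob and tobov both have last vowel 'o' yet inflect differently (digobori, toerbov), so the last vowel is not what conditions the rule; the final letter is.
"pogov" ends in -v. The stems ending in -v (tobov → toerbov, gomdev → goermdev) insert -er- after the first vowel.
So pogov → poergov.

poergov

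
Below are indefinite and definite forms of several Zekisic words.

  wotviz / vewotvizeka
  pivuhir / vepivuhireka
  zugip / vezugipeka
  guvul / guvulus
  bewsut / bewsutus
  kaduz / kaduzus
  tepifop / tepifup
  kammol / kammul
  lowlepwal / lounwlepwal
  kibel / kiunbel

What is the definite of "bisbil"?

wotviz and kaduz both end in -z yet inflect differently (vewotvizeka, kaduzus), so the final letter is not what conditions the rule; the last vowel is.
"bisbil" has last vowel 'i'. The stems whose last vowel is 'i' (wotviz → vewotvizeka, pivuhir → vepivuhireka, zugip → vezugipeka) add ve- … -eka around the stem.
The other patterns: stems whose last vowel is 'u' add -us; stems whose last vowel is 'o' change the last vowel to 'u'; stems whose last vowel is 'a' or 'e' insert -un- after the first vowel.
So bisbil → vebisbileka.

vebisbileka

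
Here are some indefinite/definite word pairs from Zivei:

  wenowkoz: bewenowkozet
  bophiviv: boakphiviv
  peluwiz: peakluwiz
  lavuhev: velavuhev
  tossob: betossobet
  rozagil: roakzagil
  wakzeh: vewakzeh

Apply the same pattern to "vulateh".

vevulateh

wenowkoz and peluwiz both end in -z yet inflect differently (bewenowkozet, peakluwiz), so the final letter is not what conditions the rule; the last vowel is.
"vulateh" has last vowel 'e'. The stems whose last vowel is 'e' (wakzeh → vewakzeh, lavuhev → velavuhev) add the prefix ve-.
So vulateh → vevulateh.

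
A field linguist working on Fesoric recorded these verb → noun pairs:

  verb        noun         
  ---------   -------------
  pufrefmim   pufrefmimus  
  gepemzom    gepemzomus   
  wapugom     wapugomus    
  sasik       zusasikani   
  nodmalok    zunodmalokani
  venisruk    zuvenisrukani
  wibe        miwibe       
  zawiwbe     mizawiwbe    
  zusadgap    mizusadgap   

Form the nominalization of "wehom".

pufrefmim and sasik both have last vowel 'i' yet inflect differently (pufrefmimus, zusasikani), so the last vowel is not what conditions the rule; the final letter is.
"wehom" ends in -m. The stems ending in -m (pufrefmim → pufrefmimus, gepemzom → gepemzomus, wapugom → wapugomus) add -us.
So wehom → wehomus.

wehomus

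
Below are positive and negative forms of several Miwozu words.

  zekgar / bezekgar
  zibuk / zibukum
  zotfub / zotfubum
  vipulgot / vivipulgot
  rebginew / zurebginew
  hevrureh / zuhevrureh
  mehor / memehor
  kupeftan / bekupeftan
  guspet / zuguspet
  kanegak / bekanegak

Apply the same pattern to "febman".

befebman

zibuk and kanegak both end in -k yet inflect differently (zibukum, bekanegak), so the final letter is not what conditions the rule; the last vowel is.
"febman" has last vowel 'a'. The stems whose last vowel is 'a' (zekgar → bezekgar, kanegak → bekanegak, kupeftan → bekupeftan) add the prefix be-.
The other patterns: stems whose last vowel is 'u' add -um; stems whose last vowel is 'e' add the prefix zu-; stems whose last vowel is 'o' repeat the first consonant+vowel as a prefix.
So febman → befebman.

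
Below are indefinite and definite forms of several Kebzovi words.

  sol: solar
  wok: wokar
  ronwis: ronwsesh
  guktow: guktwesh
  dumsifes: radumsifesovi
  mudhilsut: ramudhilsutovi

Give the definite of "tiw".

"tiw" has 1 vowel. The stems with 1 vowel (sol → solar, wok → wokar) add -ar.
The other patterns: stems with 2 vowels delete the last vowel and add -esh; stems with 3 vowels add ra- … -ovi around the stem.
So tiw → tiwar.

tiwar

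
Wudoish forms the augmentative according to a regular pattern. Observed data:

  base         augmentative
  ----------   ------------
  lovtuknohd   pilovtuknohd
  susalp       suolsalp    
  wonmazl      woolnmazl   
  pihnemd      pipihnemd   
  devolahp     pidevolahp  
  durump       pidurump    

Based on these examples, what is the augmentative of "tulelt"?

susalp and durump both end in -p yet inflect differently (suolsalp, pidurump), so the final letter is not what conditions the rule; the second-to-last letter is.
"tulelt" has second-to-last letter 'l'. The one such stem in the data (susalp → suolsalp) inserts -ol- after the first vowel (as does wonmazl), so the same rule applies.
The other pattern: stems whose second-to-last letter is 'h' or 'm' add the prefix pi-.
So tulelt → tuollelt.

tuollelt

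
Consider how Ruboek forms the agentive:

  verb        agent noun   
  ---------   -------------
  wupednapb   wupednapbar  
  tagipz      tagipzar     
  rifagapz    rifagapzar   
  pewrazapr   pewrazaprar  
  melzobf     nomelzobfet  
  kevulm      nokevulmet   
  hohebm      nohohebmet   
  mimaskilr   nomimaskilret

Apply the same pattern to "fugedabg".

pewrazapr and mimaskilr both end in -r yet inflect differently (pewrazaprar, nomimaskilret), so the final letter is not what conditions the rule; the second-to-last letter is.
"fugedabg" has second-to-last letter 'b'. The stems whose second-to-last letter is 'b' (melzobf → nomelzobfet, hohebm → nohohebmet) add no- … -et around the stem.
So fugedabg → nofugedabget.

nofugedabget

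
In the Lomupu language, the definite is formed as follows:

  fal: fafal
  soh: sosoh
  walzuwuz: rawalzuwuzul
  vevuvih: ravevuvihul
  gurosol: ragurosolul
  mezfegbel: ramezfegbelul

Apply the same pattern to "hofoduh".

soh and vevuvih both end in -h yet inflect differently (sosoh, ravevuvihul), so the final letter is not what conditions the rule; the number of vowels is.
"hofoduh" has 3 vowels. The stems with 3 vowels (walzuwuz → rawalzuwuzul, vevuvih → ravevuvihul, gurosol → ragurosolul) add ra- … -ul around the stem.
The other pattern: stems with 1 vowel repeat the first consonant+vowel as a prefix.
So hofoduh → rahofoduhul.

rahofoduhul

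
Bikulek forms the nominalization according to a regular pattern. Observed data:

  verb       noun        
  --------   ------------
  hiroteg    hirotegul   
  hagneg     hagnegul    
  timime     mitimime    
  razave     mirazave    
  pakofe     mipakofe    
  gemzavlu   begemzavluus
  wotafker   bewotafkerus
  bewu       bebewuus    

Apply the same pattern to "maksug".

maksugul

hiroteg and timime both have last vowel 'e' yet inflect differently (hirotegul, mitimime), so the last vowel is not what conditions the rule; the final letter is.
"maksug" ends in -g. The stems ending in -g (hiroteg → hirotegul, hagneg → hagnegul) add -ul.
So maksug → maksugul.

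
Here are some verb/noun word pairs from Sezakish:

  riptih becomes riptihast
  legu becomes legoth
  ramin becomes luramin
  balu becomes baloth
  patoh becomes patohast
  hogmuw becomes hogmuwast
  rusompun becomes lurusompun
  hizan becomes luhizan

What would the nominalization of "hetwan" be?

luhetwan

rusompun and balu both have last vowel 'u' yet inflect differently (lurusompun, baloth), so the last vowel is not what conditions the rule; the final letter is.
"hetwan" ends in -n. The stems ending in -n (hizan → luhizan, rusompun → lurusompun, ramin → luramin) add the prefix lu-.
So hetwan → luhetwan.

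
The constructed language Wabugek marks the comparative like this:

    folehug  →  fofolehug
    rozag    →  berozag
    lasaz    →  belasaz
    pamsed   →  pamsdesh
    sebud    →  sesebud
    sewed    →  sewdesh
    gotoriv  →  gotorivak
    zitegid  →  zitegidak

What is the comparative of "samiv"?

rozag and folehug both end in -g yet inflect differently (berozag, fofolehug), so the final letter is not what conditions the rule; the last vowel is.
"samiv" has last vowel 'i'. The stems whose last vowel is 'i' (gotoriv → gotorivak, zitegid → zitegidak) add -ak.
The other patterns: stems whose last vowel is 'a' add the prefix be-; stems whose last vowel is 'u' repeat the first consonant+vowel as a prefix; stems whose last vowel is 'e' delete the last vowel and add -esh.
So samiv → samivak.

samivak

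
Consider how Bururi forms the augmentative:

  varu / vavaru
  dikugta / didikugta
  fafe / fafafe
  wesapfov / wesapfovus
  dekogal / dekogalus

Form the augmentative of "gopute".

gogopute

"gopute" ends in a vowel. The stems ending in a vowel (varu → vavaru, dikugta → didikugta, fafe → fafafe) repeat the first consonant+vowel as a prefix.
So gopute → gogopute.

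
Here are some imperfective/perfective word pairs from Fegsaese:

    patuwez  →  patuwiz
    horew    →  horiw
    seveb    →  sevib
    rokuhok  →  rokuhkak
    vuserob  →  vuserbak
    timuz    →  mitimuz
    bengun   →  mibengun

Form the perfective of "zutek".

zutik

"zutek" has last vowel 'e'. The stems whose last vowel is 'e' (patuwez → patuwiz, horew → horiw, seveb → sevib) change the last vowel to 'i'.
The other patterns: stems whose last vowel is 'o' delete the last vowel and add -ak; stems whose last vowel is 'u' add the prefix mi-.
So zutek → zutik.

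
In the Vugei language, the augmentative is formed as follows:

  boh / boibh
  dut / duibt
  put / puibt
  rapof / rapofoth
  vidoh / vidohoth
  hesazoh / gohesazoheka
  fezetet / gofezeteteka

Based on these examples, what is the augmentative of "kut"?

"kut" has 1 vowel. The stems with 1 vowel (boh → boibh, dut → duibt, put → puibt) insert -ib- after the first vowel.
So kut → kuibt.

kuibt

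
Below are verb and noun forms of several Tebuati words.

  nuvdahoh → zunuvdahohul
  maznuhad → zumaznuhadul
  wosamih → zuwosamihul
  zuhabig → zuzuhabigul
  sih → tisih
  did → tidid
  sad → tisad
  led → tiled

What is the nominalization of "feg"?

"feg" has 1 vowel. The stems with 1 vowel (sih → tisih, did → tidid, sad → tisad) add the prefix ti-.
The other pattern: stems with 3 vowels add zu- … -ul around the stem.
So feg → tifeg.

tifeg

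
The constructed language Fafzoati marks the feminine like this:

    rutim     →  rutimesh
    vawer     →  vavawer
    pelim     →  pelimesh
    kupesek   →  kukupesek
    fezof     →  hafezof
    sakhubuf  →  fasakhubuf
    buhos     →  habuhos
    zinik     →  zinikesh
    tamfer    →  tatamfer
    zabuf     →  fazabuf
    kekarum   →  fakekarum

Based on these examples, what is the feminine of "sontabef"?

sosontabef

rutim and kekarum both end in -m yet inflect differently (rutimesh, fakekarum), so the final letter is not what conditions the rule; the last vowel is.
"sontabef" has last vowel 'e'. The stems whose last vowel is 'e' (tamfer → tatamfer, vawer → vavawer, kupesek → kukupesek) repeat the first consonant+vowel as a prefix.
The other patterns: stems whose last vowel is 'i' add -esh; stems whose last vowel is 'u' add the prefix fa-; stems whose last vowel is 'o' add the prefix ha-.
So sontabef → sosontabef.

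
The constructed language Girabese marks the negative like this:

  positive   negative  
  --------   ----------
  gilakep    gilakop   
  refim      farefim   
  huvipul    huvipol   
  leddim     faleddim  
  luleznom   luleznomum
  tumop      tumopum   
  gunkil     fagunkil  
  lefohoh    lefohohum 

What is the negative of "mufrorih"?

famufrorih

refim and luleznom both end in -m yet inflect differently (farefim, luleznomum), so the final letter is not what conditions the rule; the last vowel is.
"mufrorih" has last vowel 'i'. The stems whose last vowel is 'i' (refim → farefim, gunkil → fagunkil, leddim → faleddim) add the prefix fa-.
So mufrorih → famufrorih.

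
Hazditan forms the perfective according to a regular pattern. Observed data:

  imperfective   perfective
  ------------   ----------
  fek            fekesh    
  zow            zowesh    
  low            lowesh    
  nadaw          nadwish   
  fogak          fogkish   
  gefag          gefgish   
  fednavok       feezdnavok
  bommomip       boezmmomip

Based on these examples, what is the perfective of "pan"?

zow and nadaw both end in -w yet inflect differently (zowesh, nadwish), so the final letter is not what conditions the rule; the number of vowels is.
"pan" has 1 vowel. The stems with 1 vowel (fek → fekesh, zow → zowesh, low → lowesh) add -esh.
The other patterns: stems with 2 vowels delete the last vowel and add -ish; stems with 3 vowels insert -ez- after the first vowel.
So pan → panesh.

panesh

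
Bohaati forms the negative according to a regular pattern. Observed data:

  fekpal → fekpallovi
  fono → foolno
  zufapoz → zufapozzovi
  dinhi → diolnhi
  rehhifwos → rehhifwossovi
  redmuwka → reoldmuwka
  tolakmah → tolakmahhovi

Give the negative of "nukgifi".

nuolkgifi

fono and rehhifwos both have last vowel 'o' yet inflect differently (foolno, rehhifwossovi), so the last vowel is not what conditions the rule; whether the stem ends in a vowel or a consonant is.
"nukgifi" ends in a vowel. The stems ending in a vowel (redmuwka → reoldmuwka, fono → foolno, dinhi → diolnhi) insert -ol- after the first vowel.
So nukgifi → nuolkgifi.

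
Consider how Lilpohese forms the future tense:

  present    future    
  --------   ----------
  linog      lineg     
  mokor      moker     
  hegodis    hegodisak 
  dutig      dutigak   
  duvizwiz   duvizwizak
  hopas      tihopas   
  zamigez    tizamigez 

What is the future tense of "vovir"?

vovirak

linog and dutig both end in -g yet inflect differently (lineg, dutigak), so the final letter is not what conditions the rule; the last vowel is.
"vovir" has last vowel 'i'. The stems whose last vowel is 'i' (hegodis → hegodisak, dutig → dutigak, duvizwiz → duvizwizak) add -ak.
So vovir → vovirak.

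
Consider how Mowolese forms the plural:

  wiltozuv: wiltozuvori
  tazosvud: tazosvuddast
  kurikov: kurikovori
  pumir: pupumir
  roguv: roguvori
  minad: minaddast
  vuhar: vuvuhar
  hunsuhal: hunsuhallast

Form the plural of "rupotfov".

"rupotfov" ends in -v. The stems ending in -v (roguv → roguvori, kurikov → kurikovori, wiltozuv → wiltozuvori) add -ori.
So rupotfov → rupotfovori.

rupotfovori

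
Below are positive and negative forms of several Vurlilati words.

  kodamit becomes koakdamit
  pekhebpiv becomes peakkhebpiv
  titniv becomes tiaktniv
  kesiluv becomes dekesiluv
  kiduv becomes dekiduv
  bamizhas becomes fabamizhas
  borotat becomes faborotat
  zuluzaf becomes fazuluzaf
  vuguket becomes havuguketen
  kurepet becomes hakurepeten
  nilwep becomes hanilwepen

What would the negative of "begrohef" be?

"begrohef" has last vowel 'e'. The stems whose last vowel is 'e' (vuguket → havuguketen, kurepet → hakurepeten, nilwep → hanilwepen) add ha- … -en around the stem.
The other patterns: stems whose last vowel is 'i' insert -ak- after the first vowel; stems whose last vowel is 'u' add the prefix de-; stems whose last vowel is 'a' add the prefix fa-.
So begrohef → habegrohefen.

habegrohefen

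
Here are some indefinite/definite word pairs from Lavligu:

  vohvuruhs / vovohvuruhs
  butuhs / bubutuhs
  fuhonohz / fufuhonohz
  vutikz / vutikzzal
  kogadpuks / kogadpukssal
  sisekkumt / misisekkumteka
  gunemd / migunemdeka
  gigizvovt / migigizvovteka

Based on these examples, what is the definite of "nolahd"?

"nolahd" has second-to-last letter 'h'. The stems whose second-to-last letter is 'h' (vohvuruhs → vovohvuruhs, butuhs → bubutuhs, fuhonohz → fufuhonohz) repeat the first consonant+vowel as a prefix.
The other patterns: stems whose second-to-last letter is 'k' double the final consonant and add -al; stems whose second-to-last letter is 'm' or 'v' add mi- … -eka around the stem.
So nolahd → nonolahd.

nonolahd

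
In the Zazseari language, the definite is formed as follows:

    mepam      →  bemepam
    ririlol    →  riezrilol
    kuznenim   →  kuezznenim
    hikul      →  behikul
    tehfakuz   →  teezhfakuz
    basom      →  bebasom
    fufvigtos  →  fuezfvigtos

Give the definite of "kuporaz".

kuznenim and basom both end in -m yet inflect differently (kuezznenim, bebasom), so the final letter is not what conditions the rule; the number of vowels is.
"kuporaz" has 3 vowels. The stems with 3 vowels (tehfakuz → teezhfakuz, fufvigtos → fuezfvigtos, kuznenim → kuezznenim) insert -ez- after the first vowel.
So kuporaz → kuezporaz.

kuezporaz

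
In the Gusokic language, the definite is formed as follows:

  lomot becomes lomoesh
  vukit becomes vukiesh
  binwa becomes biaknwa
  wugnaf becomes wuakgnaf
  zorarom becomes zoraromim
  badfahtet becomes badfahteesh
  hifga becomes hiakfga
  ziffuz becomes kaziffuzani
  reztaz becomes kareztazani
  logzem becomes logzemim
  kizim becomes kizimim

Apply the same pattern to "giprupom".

giprupomim

kizim and vukit both have last vowel 'i' yet inflect differently (kizimim, vukiesh), so the last vowel is not what conditions the rule; the final letter is.
"giprupom" ends in -m. The stems ending in -m (zorarom → zoraromim, kizim → kizimim, logzem → logzemim) add -im.
The other patterns: stems ending in -z add ka- … -ani around the stem; stems ending in -t drop the final letter and add -esh; stems ending in -a or -f insert -ak- after the first vowel.
So giprupom → giprupomim.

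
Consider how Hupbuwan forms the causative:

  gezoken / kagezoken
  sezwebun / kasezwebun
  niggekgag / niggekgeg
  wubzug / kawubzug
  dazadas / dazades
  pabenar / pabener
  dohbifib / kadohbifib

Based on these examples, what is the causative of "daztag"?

dazteg

niggekgag and wubzug both end in -g yet inflect differently (niggekgeg, kawubzug), so the final letter is not what conditions the rule; the last vowel is.
"daztag" has last vowel 'a'. The stems whose last vowel is 'a' (pabenar → pabener, dazadas → dazades, niggekgag → niggekgeg) change the last vowel to 'e'.
So daztag → dazteg.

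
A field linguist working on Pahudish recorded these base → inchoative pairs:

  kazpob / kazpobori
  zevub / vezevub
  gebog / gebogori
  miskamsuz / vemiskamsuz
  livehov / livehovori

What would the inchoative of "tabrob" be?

kazpob and zevub both end in -b yet inflect differently (kazpobori, vezevub), so the final letter is not what conditions the rule; the last vowel is.
"tabrob" has last vowel 'o'. The stems whose last vowel is 'o' (kazpob → kazpobori, livehov → livehovori, gebog → gebogori) add -ori.
The other pattern: stems whose last vowel is 'u' add the prefix ve-.
So tabrob → tabrobori.

tabrobori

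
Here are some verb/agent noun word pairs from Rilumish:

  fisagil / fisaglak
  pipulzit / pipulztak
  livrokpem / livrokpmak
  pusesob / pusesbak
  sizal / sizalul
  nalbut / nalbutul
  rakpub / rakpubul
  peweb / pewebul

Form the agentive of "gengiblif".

gengiblfak

fisagil and sizal both end in -l yet inflect differently (fisaglak, sizalul), so the final letter is not what conditions the rule; the number of vowels is.
"gengiblif" has 3 vowels. The stems with 3 vowels (fisagil → fisaglak, pipulzit → pipulztak, livrokpem → livrokpmak) delete the last vowel and add -ak.
The other pattern: stems with 2 vowels add -ul.
So gengiblif → gengiblfak.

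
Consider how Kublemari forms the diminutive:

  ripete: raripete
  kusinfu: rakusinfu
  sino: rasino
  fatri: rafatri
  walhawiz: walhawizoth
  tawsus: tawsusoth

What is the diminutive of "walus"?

tawsus and kusinfu both have last vowel 'u' yet inflect differently (tawsusoth, rakusinfu), so the last vowel is not what conditions the rule; whether the stem ends in a vowel or a consonant is.
"walus" ends in a consonant. The stems ending in a consonant (walhawiz → walhawizoth, tawsus → tawsusoth) add -oth.
The other pattern: stems ending in a vowel add the prefix ra-.
So walus → walusoth.

walusoth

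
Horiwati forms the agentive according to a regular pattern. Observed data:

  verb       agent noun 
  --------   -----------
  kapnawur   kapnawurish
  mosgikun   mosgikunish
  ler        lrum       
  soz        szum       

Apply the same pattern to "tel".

tlum

kapnawur and ler both end in -r yet inflect differently (kapnawurish, lrum), so the final letter is not what conditions the rule; the number of vowels is.
"tel" has 1 vowel. The stems with 1 vowel (ler → lrum, soz → szum) delete the last vowel and add -um.
The other pattern: stems with 3 vowels add -ish.
So tel → tlum.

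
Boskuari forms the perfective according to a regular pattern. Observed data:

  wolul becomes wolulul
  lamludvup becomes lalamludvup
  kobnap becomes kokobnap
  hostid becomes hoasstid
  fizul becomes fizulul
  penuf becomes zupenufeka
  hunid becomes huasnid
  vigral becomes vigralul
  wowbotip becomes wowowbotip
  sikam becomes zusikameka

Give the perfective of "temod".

wolul and lamludvup both have last vowel 'u' yet inflect differently (wolulul, lalamludvup), so the last vowel is not what conditions the rule; the final letter is.
"temod" ends in -d. The stems ending in -d (hostid → hoasstid, hunid → huasnid) insert -as- after the first vowel.
The other patterns: stems ending in -l add -ul; stems ending in -p repeat the first consonant+vowel as a prefix; stems ending in -f or -m add zu- … -eka around the stem.
So temod → teasmod.

teasmod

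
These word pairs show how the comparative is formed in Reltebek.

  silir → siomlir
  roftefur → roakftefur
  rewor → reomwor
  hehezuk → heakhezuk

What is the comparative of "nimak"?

silir and roftefur both end in -r yet inflect differently (siomlir, roakftefur), so the final letter is not what conditions the rule; the number of vowels is.
"nimak" has 2 vowels. The stems with 2 vowels (silir → siomlir, rewor → reomwor) insert -om- after the first vowel.
The other pattern: stems with 3 vowels insert -ak- after the first vowel.
So nimak → niommak.

niommak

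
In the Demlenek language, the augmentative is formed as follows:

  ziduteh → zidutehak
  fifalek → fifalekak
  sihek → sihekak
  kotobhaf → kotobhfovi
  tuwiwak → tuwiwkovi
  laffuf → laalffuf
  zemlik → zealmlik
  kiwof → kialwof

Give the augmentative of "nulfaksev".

nulfaksevak

fifalek and tuwiwak both end in -k yet inflect differently (fifalekak, tuwiwkovi), so the final letter is not what conditions the rule; the last vowel is.
"nulfaksev" has last vowel 'e'. The stems whose last vowel is 'e' (ziduteh → zidutehak, fifalek → fifalekak, sihek → sihekak) add -ak.
So nulfaksev → nulfaksevak.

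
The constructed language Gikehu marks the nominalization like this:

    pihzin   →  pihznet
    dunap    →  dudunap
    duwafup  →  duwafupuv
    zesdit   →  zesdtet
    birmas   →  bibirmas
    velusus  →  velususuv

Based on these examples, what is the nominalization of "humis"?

"humis" has last vowel 'i'. The stems whose last vowel is 'i' (pihzin → pihznet, zesdit → zesdtet) delete the last vowel and add -et.
So humis → humset.

humset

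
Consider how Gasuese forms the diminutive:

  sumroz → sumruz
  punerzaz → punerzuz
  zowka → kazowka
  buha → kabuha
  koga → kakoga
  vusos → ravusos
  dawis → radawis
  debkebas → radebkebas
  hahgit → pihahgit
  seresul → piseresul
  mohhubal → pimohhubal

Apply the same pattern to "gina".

"gina" ends in -a. The stems ending in -a (zowka → kazowka, buha → kabuha, koga → kakoga) add the prefix ka-.
So gina → kagina.

kagina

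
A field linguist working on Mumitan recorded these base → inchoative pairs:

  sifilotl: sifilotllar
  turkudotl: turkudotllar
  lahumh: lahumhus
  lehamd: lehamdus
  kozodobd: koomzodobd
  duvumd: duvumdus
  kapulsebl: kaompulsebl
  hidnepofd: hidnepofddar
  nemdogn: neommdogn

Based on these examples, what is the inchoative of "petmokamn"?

petmokamnus

kozodobd and duvumd both end in -d yet inflect differently (koomzodobd, duvumdus), so the final letter is not what conditions the rule; the second-to-last letter is.
"petmokamn" has second-to-last letter 'm'. The stems whose second-to-last letter is 'm' (lahumh → lahumhus, duvumd → duvumdus, lehamd → lehamdus) add -us.
The other patterns: stems whose second-to-last letter is 'b' or 'g' insert -om- after the first vowel; stems whose second-to-last letter is 'f' or 't' double the final consonant and add -ar.
So petmokamn → petmokamnus.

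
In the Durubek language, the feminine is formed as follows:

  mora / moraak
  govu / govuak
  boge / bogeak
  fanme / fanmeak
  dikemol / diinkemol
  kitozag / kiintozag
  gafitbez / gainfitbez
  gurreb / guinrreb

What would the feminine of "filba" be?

filbaak

mora and kitozag both have last vowel 'a' yet inflect differently (moraak, kiintozag), so the last vowel is not what conditions the rule; whether the stem ends in a vowel or a consonant is.
"filba" ends in a vowel. The stems ending in a vowel (mora → moraak, govu → govuak, boge → bogeak) add -ak.
So filba → filbaak.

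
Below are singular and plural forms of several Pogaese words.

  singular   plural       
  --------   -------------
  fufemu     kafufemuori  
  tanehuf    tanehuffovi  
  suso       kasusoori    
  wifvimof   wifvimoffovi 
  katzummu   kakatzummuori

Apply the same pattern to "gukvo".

kagukvoori

tanehuf and fufemu both have last vowel 'u' yet inflect differently (tanehuffovi, kafufemuori), so the last vowel is not what conditions the rule; whether the stem ends in a vowel or a consonant is.
"gukvo" ends in a vowel. The stems ending in a vowel (fufemu → kafufemuori, katzummu → kakatzummuori, suso → kasusoori) add ka- … -ori around the stem.
The other pattern: stems ending in a consonant double the final consonant and add -ovi.
So gukvo → kagukvoori.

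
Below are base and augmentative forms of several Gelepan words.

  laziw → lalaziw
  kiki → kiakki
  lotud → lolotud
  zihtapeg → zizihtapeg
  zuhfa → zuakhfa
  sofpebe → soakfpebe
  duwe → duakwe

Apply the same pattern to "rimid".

zihtapeg and duwe both have last vowel 'e' yet inflect differently (zizihtapeg, duakwe), so the last vowel is not what conditions the rule; whether the stem ends in a vowel or a consonant is.
"rimid" ends in a consonant. The stems ending in a consonant (lotud → lolotud, zihtapeg → zizihtapeg, laziw → lalaziw) repeat the first consonant+vowel as a prefix.
So rimid → ririmid.

ririmid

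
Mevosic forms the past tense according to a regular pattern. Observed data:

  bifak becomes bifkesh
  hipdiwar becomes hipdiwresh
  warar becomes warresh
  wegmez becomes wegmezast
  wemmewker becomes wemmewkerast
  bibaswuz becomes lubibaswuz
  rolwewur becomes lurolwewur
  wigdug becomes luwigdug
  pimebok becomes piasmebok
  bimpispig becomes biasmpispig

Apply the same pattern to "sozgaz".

sozgzesh

hipdiwar and wemmewker both end in -r yet inflect differently (hipdiwresh, wemmewkerast), so the final letter is not what conditions the rule; the last vowel is.
"sozgaz" has last vowel 'a'. The stems whose last vowel is 'a' (bifak → bifkesh, hipdiwar → hipdiwresh, warar → warresh) delete the last vowel and add -esh.
The other patterns: stems whose last vowel is 'e' add -ast; stems whose last vowel is 'u' add the prefix lu-; stems whose last vowel is 'i' or 'o' insert -as- after the first vowel.
So sozgaz → sozgzesh.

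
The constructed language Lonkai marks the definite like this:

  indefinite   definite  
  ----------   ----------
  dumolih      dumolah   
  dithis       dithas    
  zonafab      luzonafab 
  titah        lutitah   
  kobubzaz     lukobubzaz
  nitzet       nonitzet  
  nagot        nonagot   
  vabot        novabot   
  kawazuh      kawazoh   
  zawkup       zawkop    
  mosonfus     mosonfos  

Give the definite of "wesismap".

luwesismap

dumolih and titah both end in -h yet inflect differently (dumolah, lutitah), so the final letter is not what conditions the rule; the last vowel is.
"wesismap" has last vowel 'a'. The stems whose last vowel is 'a' (zonafab → luzonafab, titah → lutitah, kobubzaz → lukobubzaz) add the prefix lu-.
So wesismap → luwesismap.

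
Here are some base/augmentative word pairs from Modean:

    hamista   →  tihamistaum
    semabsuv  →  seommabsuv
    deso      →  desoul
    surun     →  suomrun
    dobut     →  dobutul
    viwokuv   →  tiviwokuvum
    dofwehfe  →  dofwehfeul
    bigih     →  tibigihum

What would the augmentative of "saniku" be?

semabsuv and viwokuv both end in -v yet inflect differently (seommabsuv, tiviwokuvum), so the final letter is not what conditions the rule; the first letter is.
"saniku" begins with s-. The stems beginning with s- (semabsuv → seommabsuv, surun → suomrun) insert -om- after the first vowel.
So saniku → saomniku.

saomniku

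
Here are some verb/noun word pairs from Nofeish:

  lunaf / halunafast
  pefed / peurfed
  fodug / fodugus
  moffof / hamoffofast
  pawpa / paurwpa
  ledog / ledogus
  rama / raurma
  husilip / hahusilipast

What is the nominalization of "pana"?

paurna

rama and lunaf both have last vowel 'a' yet inflect differently (raurma, halunafast), so the last vowel is not what conditions the rule; the final letter is.
"pana" ends in -a. The stems ending in -a (rama → raurma, pawpa → paurwpa) insert -ur- after the first vowel.
The other patterns: stems ending in -g add -us; stems ending in -f or -p add ha- … -ast around the stem.
So pana → paurna.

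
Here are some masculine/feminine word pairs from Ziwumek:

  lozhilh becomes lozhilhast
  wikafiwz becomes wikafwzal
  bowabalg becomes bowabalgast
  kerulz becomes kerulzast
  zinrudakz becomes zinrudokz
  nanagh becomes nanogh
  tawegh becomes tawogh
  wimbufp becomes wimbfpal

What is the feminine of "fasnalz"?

nanagh and lozhilh both end in -h yet inflect differently (nanogh, lozhilhast), so the final letter is not what conditions the rule; the second-to-last letter is.
"fasnalz" has second-to-last letter 'l'. The stems whose second-to-last letter is 'l' (lozhilh → lozhilhast, bowabalg → bowabalgast, kerulz → kerulzast) add -ast.
So fasnalz → fasnalzast.

fasnalzast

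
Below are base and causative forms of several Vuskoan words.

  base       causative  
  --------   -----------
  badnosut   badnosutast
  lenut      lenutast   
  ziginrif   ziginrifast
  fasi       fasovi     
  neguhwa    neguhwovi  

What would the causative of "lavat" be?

ziginrif and fasi both have last vowel 'i' yet inflect differently (ziginrifast, fasovi), so the last vowel is not what conditions the rule; whether the stem ends in a vowel or a consonant is.
"lavat" ends in a consonant. The stems ending in a consonant (badnosut → badnosutast, lenut → lenutast, ziginrif → ziginrifast) add -ast.
The other pattern: stems ending in a vowel drop the final letter and add -ovi.
So lavat → lavatast.

lavatast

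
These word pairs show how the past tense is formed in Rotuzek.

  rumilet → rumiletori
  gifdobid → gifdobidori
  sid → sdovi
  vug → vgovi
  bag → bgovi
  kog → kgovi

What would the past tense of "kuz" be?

"kuz" has 1 vowel. The stems with 1 vowel (sid → sdovi, vug → vgovi, bag → bgovi) delete the last vowel and add -ovi.
The other pattern: stems with 3 vowels add -ori.
So kuz → kzovi.

kzovi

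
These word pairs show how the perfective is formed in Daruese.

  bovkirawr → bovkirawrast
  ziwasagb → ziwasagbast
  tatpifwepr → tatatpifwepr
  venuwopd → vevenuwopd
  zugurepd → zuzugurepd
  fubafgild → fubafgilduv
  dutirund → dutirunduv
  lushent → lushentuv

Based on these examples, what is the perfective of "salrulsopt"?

sasalrulsopt

bovkirawr and tatpifwepr both end in -r yet inflect differently (bovkirawrast, tatatpifwepr), so the final letter is not what conditions the rule; the second-to-last letter is.
"salrulsopt" has second-to-last letter 'p'. The stems whose second-to-last letter is 'p' (tatpifwepr → tatatpifwepr, venuwopd → vevenuwopd, zugurepd → zuzugurepd) repeat the first consonant+vowel as a prefix.
The other patterns: stems whose second-to-last letter is 'g' or 'w' add -ast; stems whose second-to-last letter is 'l' or 'n' add -uv.
So salrulsopt → sasalrulsopt.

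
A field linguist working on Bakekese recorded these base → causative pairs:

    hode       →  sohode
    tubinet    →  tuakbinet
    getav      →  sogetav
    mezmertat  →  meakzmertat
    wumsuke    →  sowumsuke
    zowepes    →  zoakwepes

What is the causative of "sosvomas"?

getav and mezmertat both have last vowel 'a' yet inflect differently (sogetav, meakzmertat), so the last vowel is not what conditions the rule; the final letter is.
"sosvomas" ends in -s. The one such stem in the data (zowepes → zoakwepes) inserts -ak- after the first vowel (as do mezmertat, tubinet), so the same rule applies.
The other pattern: stems ending in -e or -v add the prefix so-.
So sosvomas → soaksvomas.

soaksvomas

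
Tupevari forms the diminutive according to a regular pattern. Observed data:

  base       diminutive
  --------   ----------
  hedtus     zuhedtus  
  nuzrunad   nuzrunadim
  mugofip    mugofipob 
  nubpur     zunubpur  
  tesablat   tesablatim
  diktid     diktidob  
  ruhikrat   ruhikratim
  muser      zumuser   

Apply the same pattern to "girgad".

diktid and nuzrunad both end in -d yet inflect differently (diktidob, nuzrunadim), so the final letter is not what conditions the rule; the last vowel is.
"girgad" has last vowel 'a'. The stems whose last vowel is 'a' (ruhikrat → ruhikratim, nuzrunad → nuzrunadim, tesablat → tesablatim) add -im.
The other patterns: stems whose last vowel is 'i' add -ob; stems whose last vowel is 'e' or 'u' add the prefix zu-.
So girgad → girgadim.

girgadim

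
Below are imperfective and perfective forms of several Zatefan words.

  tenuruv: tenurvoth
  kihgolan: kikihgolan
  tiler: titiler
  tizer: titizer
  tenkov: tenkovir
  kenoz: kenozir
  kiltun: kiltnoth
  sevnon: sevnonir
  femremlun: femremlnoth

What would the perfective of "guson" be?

gusonir

femremlun and sevnon both end in -n yet inflect differently (femremlnoth, sevnonir), so the final letter is not what conditions the rule; the last vowel is.
"guson" has last vowel 'o'. The stems whose last vowel is 'o' (sevnon → sevnonir, kenoz → kenozir, tenkov → tenkovir) add -ir.
So guson → gusonir.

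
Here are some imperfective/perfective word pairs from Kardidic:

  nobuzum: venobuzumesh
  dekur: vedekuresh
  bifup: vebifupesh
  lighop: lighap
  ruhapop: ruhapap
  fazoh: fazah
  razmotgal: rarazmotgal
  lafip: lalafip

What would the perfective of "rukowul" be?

verukowulesh

bifup and lighop both end in -p yet inflect differently (vebifupesh, lighap), so the final letter is not what conditions the rule; the last vowel is.
"rukowul" has last vowel 'u'. The stems whose last vowel is 'u' (nobuzum → venobuzumesh, dekur → vedekuresh, bifup → vebifupesh) add ve- … -esh around the stem.
So rukowul → verukowulesh.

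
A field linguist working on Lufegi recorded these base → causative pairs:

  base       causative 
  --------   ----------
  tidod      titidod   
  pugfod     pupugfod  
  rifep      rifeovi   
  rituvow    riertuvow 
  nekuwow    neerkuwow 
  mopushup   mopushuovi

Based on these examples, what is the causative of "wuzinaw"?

"wuzinaw" ends in -w. The stems ending in -w (rituvow → riertuvow, nekuwow → neerkuwow) insert -er- after the first vowel.
The other patterns: stems ending in -p drop the final letter and add -ovi; stems ending in -d repeat the first consonant+vowel as a prefix.
So wuzinaw → wuerzinaw.

wuerzinaw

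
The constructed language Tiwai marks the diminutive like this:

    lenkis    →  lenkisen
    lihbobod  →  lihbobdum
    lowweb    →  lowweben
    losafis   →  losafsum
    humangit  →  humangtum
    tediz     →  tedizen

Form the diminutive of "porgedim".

porgedmum

lenkis and losafis both end in -s yet inflect differently (lenkisen, losafsum), so the final letter is not what conditions the rule; the number of vowels is.
"porgedim" has 3 vowels. The stems with 3 vowels (losafis → losafsum, humangit → humangtum, lihbobod → lihbobdum) delete the last vowel and add -um.
So porgedim → porgedmum.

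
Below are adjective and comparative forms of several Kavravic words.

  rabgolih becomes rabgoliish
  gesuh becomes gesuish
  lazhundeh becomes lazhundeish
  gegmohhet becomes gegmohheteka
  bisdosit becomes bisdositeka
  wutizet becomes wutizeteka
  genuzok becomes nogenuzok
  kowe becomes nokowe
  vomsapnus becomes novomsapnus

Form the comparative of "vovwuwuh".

vovwuwuish

lazhundeh and gegmohhet both have last vowel 'e' yet inflect differently (lazhundeish, gegmohheteka), so the last vowel is not what conditions the rule; the final letter is.
"vovwuwuh" ends in -h. The stems ending in -h (rabgolih → rabgoliish, gesuh → gesuish, lazhundeh → lazhundeish) drop the final letter and add -ish.
So vovwuwuh → vovwuwuish.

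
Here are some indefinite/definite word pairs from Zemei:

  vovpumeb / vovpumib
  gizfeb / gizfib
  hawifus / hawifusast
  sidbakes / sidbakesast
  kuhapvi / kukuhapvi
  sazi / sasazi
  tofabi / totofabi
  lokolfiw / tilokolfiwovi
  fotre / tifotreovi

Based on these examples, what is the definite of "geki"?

gegeki

"geki" ends in -i. The stems ending in -i (kuhapvi → kukuhapvi, sazi → sasazi, tofabi → totofabi) repeat the first consonant+vowel as a prefix.
The other patterns: stems ending in -b change the last vowel to 'i'; stems ending in -s add -ast; stems ending in -e or -w add ti- … -ovi around the stem.
So geki → gegeki.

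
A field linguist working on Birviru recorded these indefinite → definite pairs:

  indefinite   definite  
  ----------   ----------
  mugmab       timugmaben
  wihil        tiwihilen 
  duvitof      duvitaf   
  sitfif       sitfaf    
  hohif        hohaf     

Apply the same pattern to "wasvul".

tiwasvulen

hohif and wihil both have last vowel 'i' yet inflect differently (hohaf, tiwihilen), so the last vowel is not what conditions the rule; the final letter is.
"wasvul" ends in -l. The one such stem in the data (wihil → tiwihilen) adds ti- … -en around the stem, so the same rule applies.
So wasvul → tiwasvulen.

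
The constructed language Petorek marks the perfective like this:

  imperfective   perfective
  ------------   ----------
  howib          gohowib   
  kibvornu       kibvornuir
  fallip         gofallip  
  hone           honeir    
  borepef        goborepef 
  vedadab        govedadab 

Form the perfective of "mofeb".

gomofeb

"mofeb" ends in a consonant. The stems ending in a consonant (vedadab → govedadab, borepef → goborepef, howib → gohowib) add the prefix go-.
The other pattern: stems ending in a vowel add -ir.
So mofeb → gomofeb.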